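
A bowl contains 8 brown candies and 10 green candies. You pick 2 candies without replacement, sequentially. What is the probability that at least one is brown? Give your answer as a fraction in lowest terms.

12/17

P(no brown) = 10/18 × 9/17 = 90/306 = 5/17.
P(at least one) = 1 − 5/17 = 12/17.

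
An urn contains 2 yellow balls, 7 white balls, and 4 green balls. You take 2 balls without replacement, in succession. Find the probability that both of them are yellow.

P(all yellow) = 2/13 × 1/12 = 2/156 = 1/78.

1/78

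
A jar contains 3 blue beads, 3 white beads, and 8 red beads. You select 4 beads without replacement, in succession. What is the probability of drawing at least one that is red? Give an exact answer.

P(no red) = 6/14 × 5/13 × 4/12 × 3/11 = 360/24024 = 15/1001.
P(at least one) = 1 − 15/1001 = 986/1001.

986/1001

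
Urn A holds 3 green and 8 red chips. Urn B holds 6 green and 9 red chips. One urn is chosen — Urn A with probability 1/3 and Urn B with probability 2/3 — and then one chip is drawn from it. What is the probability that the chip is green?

From Urn A: P(green) = 3/11.
From Urn B: P(green) = 6/15.
Total probability = (1/3)(3/11) + (2/3)(6/15) = 59/165.

59/165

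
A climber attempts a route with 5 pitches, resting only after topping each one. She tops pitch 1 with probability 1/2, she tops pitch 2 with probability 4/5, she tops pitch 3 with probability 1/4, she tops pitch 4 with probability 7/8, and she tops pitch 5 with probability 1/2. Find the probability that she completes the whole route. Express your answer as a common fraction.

The events are sequential, so multiply the conditional probabilities:
P = 1/2 × 4/5 × 1/4 × 7/8 × 1/2 = 28/640 = 7/160.

7/160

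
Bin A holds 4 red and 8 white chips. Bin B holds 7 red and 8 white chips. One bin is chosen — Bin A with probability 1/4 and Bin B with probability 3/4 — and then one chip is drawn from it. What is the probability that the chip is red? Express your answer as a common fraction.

13/30

From Bin A: P(red) = 4/12.
From Bin B: P(red) = 7/15.
Total probability = (1/4)(4/12) + (3/4)(7/15) = 13/30.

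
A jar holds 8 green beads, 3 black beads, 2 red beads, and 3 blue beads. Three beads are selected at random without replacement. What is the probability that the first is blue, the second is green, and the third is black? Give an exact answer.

Multiply the probability of each draw given the previous ones:
P = 3/16 × 8/15 × 3/14 = 72/3360 = 3/140.

3/140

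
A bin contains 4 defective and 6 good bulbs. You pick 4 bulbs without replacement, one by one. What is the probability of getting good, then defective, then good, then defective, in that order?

Multiply the probability of each draw given the previous ones:
P = 6/10 × 4/9 × 5/8 × 3/7 = 360/5040 = 1/14.

1/14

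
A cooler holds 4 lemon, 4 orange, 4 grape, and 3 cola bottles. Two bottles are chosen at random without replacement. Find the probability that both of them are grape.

2/35

P = 4/15 × 3/14 = 12/210 = 2/35.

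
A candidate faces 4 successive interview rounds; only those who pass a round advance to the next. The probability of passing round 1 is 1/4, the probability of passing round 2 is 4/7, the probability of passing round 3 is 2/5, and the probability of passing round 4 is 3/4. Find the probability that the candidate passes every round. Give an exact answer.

3/70

Multiplying along the chain,
P = 1/4 × 4/7 × 2/5 × 3/4 = 24/560 = 3/70.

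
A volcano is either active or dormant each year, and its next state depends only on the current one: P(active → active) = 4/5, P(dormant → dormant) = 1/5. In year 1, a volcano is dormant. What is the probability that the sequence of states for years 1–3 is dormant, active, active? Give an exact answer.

16/25

Year 1 is given. For each transition, use the conditional probability from the current state:
P(active | dormant) = 4/5; P(active | active) = 4/5.
P = 4/5 × 4/5 = 16/25.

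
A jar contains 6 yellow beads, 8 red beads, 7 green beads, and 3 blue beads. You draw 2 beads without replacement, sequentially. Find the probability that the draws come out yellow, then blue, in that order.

3/92

Each draw changes the counts, so multiply the conditional probabilities along the sequence:
P = 6/24 × 3/23 = 18/552 = 3/92.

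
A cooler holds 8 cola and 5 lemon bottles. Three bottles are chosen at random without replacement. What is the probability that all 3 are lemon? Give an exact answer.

5/143

P = 5/13 × 4/12 × 3/11 = 60/1716 = 5/143.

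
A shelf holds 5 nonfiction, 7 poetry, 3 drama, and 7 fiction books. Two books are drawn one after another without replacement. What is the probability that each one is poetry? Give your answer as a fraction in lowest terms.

1/11

P = 7/22 × 6/21 = 42/462 = 1/11.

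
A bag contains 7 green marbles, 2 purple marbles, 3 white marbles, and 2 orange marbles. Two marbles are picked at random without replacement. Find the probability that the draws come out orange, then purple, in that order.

2/91

Multiply the probability of each draw given the previous ones:
P = 2/14 × 2/13 = 4/182 = 2/91.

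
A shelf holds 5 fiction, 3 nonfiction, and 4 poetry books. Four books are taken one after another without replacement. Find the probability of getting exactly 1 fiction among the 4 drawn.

35/99

One ordering (fiction drawn first) has probability 5/12 × 7/11 × 6/10 × 5/9 = 1050/11880 = 35/396.
There are C(4,1) = 4 such orderings, each equally likely, so P = 4 × 35/396 = 35/99.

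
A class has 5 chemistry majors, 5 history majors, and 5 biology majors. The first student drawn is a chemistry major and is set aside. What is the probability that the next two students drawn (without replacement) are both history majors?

With the first student removed, 5 history majors remain out of 14.
P = 5/14 × 4/13 = 20/182 = 10/91.

10/91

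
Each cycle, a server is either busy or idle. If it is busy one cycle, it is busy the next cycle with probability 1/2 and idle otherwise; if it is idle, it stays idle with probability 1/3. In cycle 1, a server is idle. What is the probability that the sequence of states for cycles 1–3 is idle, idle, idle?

1/9

Cycle 1 is given. For each transition, use the conditional probability from the current state:
P(idle | idle) = 1/3; P(idle | idle) = 1/3.
P = 1/3 × 1/3 = 1/9.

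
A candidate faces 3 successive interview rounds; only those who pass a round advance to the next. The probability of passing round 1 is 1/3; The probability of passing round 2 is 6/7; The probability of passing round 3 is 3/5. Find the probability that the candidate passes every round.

The events are sequential, so multiply the conditional probabilities:
P = 1/3 × 6/7 × 3/5 = 18/105 = 6/35.

6/35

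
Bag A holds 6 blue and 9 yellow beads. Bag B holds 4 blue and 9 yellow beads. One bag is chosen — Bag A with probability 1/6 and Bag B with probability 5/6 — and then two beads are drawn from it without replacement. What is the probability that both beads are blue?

8/91

From Bag A: P(both blue) = (6/15)(5/14) = 1/7.
From Bag B: P(both blue) = (4/13)(3/12) = 1/13.
Total probability = (1/6)(1/7) + (5/6)(1/13) = 8/91.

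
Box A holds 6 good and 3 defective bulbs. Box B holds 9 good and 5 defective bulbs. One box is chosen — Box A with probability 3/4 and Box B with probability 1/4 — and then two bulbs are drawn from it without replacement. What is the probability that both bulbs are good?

From Box A: P(both good) = (6/9)(5/8) = 5/12.
From Box B: P(both good) = (9/14)(8/13) = 36/91.
Total probability = (3/4)(5/12) + (1/4)(36/91) = 599/1456.

599/1456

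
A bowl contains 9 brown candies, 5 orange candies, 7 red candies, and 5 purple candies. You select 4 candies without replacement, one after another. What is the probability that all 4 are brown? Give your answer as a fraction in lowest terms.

P(every draw is brown) = 9/26 × 8/25 × 7/24 × 6/23 = 3024/358800 = 63/7475.

63/7475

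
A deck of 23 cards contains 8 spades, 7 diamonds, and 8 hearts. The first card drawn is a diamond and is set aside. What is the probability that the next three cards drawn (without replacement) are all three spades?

2/55

With the first card removed, 8 spades remain out of 22.
P = 8/22 × 7/21 × 6/20 = 336/9240 = 2/55.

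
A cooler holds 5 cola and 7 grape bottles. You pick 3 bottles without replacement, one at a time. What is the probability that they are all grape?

7/44

P = 7/12 × 6/11 × 5/10 = 210/1320 = 7/44.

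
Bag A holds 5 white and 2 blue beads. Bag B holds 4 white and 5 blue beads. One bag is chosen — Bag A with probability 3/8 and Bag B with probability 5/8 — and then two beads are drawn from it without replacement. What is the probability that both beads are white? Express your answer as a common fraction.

95/336

From Bag A: P(both white) = (5/7)(4/6) = 10/21.
From Bag B: P(both white) = (4/9)(3/8) = 1/6.
Total probability = (3/8)(10/21) + (5/8)(1/6) = 95/336.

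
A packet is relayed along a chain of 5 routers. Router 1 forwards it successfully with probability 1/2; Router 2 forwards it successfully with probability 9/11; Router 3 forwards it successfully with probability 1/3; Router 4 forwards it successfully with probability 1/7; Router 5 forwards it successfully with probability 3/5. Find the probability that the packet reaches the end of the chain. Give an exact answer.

Each stage is reached only if all earlier stages succeed, so
P = 1/2 × 9/11 × 1/3 × 1/7 × 3/5 = 27/2310 = 9/770.

9/770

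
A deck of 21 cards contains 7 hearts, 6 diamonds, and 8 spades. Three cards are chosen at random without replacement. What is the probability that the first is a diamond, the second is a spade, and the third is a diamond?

Each draw changes the counts, so multiply the conditional probabilities along the sequence:
P = 6/21 × 8/20 × 5/19 = 240/7980 = 4/133.

4/133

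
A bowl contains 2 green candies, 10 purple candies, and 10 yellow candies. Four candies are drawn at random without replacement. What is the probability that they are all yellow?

P = 10/22 × 9/21 × 8/20 × 7/19 = 5040/175560 = 6/209.

6/209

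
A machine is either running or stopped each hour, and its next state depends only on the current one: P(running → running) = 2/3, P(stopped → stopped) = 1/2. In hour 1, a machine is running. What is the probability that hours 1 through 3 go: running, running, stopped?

2/9

Hour 1 is given. For each transition, use the conditional probability from the current state:
P(running | running) = 2/3; P(stopped | running) = 1/3.
P = 2/3 × 1/3 = 2/9.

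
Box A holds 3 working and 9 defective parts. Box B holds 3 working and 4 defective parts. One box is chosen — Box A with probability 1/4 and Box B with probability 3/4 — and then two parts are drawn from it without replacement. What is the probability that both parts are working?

73/616

From Box A: P(both working) = (3/12)(2/11) = 1/22.
From Box B: P(both working) = (3/7)(2/6) = 1/7.
Total probability = (1/4)(1/22) + (3/4)(1/7) = 73/616.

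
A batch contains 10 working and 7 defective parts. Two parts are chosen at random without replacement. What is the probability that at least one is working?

P(no working) = 7/17 × 6/16 = 42/272 = 21/136.
P(at least one) = 1 − 21/136 = 115/136.

115/136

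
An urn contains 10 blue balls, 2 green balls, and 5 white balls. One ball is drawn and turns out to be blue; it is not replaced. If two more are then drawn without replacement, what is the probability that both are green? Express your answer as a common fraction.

1/120

With the first ball removed, 2 green remain out of 16.
P = 2/16 × 1/15 = 2/240 = 1/120.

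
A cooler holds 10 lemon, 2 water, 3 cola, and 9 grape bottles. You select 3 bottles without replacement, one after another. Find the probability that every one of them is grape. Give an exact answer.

P(every draw is grape) = 9/24 × 8/23 × 7/22 = 504/12144 = 21/506.

21/506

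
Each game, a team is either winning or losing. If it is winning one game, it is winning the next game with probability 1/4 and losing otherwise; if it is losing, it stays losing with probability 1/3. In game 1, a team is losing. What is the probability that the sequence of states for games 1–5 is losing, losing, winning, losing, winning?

1/9

Game 1 is given. For each transition, use the conditional probability from the current state:
P(losing | losing) = 1/3; P(winning | losing) = 2/3; P(losing | winning) = 3/4; P(winning | losing) = 2/3.
P = 1/3 × 2/3 × 3/4 × 2/3 = 12/108 = 1/9.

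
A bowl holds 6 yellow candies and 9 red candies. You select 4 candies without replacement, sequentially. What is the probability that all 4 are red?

P = 9/15 × 8/14 × 7/13 × 6/12 = 3024/32760 = 6/65.

6/65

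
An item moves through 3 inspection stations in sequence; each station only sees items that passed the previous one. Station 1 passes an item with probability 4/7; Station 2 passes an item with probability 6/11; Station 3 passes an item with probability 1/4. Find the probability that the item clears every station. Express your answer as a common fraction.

The events are sequential, so multiply the conditional probabilities:
P = 4/7 × 6/11 × 1/4 = 24/308 = 6/77.

6/77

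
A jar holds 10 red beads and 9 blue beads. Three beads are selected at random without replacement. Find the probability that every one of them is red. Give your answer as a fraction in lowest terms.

P = 10/19 × 9/18 × 8/17 = 720/5814 = 40/323.

40/323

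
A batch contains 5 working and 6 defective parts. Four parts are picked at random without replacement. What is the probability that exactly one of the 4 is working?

10/33

One ordering (working drawn first) has probability 5/11 × 6/10 × 5/9 × 4/8 = 600/7920 = 5/66.
There are C(4,1) = 4 such orderings, each equally likely, so P = 4 × 5/66 = 10/33.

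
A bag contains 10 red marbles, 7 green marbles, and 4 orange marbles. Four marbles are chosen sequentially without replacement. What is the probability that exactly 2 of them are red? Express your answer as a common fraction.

55/133

One ordering (red drawn first) has probability 10/21 × 9/20 × 11/19 × 10/18 = 9900/143640 = 55/798.
There are C(4,2) = 6 such orderings, each equally likely, so P = 6 × 55/798 = 55/133.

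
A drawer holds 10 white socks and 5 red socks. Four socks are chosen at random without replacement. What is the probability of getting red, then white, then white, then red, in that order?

Chain rule:
P = 5/15 × 10/14 × 9/13 × 4/12 = 1800/32760 = 5/91.

5/91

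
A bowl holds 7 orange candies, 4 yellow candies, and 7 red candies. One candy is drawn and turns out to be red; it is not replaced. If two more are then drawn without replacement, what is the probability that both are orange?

21/136

After the first draw, 7 of the remaining 17 candies are orange.
P = 7/17 × 6/16 = 42/272 = 21/136.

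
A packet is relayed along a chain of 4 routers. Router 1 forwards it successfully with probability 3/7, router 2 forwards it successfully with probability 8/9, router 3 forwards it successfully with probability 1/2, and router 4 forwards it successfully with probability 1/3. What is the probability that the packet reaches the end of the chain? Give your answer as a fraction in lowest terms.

The events are sequential, so multiply the conditional probabilities:
P = 3/7 × 8/9 × 1/2 × 1/3 = 24/378 = 4/63.

4/63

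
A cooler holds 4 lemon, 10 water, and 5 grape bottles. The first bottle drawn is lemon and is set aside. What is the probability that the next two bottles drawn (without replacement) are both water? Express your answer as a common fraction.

5/17

With the first bottle removed, 10 water remain out of 18.
P = 10/18 × 9/17 = 90/306 = 5/17.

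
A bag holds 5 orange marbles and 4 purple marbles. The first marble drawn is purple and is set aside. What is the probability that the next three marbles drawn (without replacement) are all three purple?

1/56

With the first marble removed, 3 purple remain out of 8.
P = 3/8 × 2/7 × 1/6 = 6/336 = 1/56.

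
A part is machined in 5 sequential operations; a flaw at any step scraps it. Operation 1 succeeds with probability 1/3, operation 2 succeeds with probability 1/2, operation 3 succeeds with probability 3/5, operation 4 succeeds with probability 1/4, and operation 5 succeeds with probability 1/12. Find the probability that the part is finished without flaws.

Each stage is reached only if all earlier stages succeed, so
P = 1/3 × 1/2 × 3/5 × 1/4 × 1/12 = 3/1440 = 1/480.

1/480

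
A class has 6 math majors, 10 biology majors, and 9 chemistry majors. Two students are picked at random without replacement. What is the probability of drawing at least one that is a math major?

P(no math majors) = 19/25 × 18/24 = 342/600 = 57/100.
P(at least one) = 1 − 57/100 = 43/100.

43/100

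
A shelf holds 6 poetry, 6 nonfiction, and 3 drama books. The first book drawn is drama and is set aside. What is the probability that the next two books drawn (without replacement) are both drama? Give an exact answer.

1/91

After the first draw, 2 of the remaining 14 books are drama.
P = 2/14 × 1/13 = 2/182 = 1/91.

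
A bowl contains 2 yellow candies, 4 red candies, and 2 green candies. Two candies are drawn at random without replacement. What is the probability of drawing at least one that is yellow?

13/28

P(no yellow) = 6/8 × 5/7 = 30/56 = 15/28.
P(at least one) = 1 − 15/28 = 13/28.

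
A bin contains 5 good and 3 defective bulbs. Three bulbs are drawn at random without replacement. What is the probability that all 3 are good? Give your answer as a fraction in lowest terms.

5/28

P(all good) = 5/8 × 4/7 × 3/6 = 60/336 = 5/28.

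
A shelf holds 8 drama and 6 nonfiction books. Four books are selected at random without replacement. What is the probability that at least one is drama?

986/1001

P(no drama) = 6/14 × 5/13 × 4/12 × 3/11 = 360/24024 = 15/1001.
P(at least one) = 1 − 15/1001 = 986/1001.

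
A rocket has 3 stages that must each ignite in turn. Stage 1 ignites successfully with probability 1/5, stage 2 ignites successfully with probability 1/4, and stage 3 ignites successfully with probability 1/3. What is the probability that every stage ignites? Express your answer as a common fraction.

1/60

Multiplying along the chain,
P = 1/5 × 1/4 × 1/3 = 1/60.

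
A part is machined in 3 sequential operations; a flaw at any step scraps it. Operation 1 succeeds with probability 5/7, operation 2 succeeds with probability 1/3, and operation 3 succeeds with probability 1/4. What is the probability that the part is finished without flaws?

Each stage is reached only if all earlier stages succeed, so
P = 5/7 × 1/3 × 1/4 = 5/84.

5/84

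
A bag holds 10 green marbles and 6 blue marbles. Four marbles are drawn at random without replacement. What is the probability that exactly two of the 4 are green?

135/364

One ordering (green drawn first) has probability 10/16 × 9/15 × 6/14 × 5/13 = 2700/43680 = 45/728.
There are C(4,2) = 6 such orderings, each equally likely, so P = 6 × 45/728 = 135/364.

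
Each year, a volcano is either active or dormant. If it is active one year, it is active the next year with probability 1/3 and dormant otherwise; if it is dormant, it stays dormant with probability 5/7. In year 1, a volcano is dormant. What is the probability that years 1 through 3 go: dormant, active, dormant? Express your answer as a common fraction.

4/21

Year 1 is given. For each transition, use the conditional probability from the current state:
P(active | dormant) = 2/7; P(dormant | active) = 2/3.
P = 2/7 × 2/3 = 4/21.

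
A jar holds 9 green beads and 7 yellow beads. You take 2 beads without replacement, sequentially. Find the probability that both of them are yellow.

P(every draw is yellow) = 7/16 × 6/15 = 42/240 = 7/40.

7/40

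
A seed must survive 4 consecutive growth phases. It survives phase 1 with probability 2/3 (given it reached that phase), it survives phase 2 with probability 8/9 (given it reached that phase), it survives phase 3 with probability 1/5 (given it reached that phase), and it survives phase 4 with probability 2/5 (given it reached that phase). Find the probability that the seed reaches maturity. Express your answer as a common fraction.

Multiplying along the chain,
P = 2/3 × 8/9 × 1/5 × 2/5 = 32/675.

32/675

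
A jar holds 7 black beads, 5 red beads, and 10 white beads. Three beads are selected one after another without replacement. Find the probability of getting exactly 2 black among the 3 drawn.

9/44

One ordering (black drawn first) has probability 7/22 × 6/21 × 15/20 = 630/9240 = 3/44.
There are C(3,2) = 3 such orderings, each equally likely, so P = 3 × 3/44 = 9/44.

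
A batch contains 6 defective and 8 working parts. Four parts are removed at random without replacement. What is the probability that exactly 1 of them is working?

One ordering (working drawn first) has probability 8/14 × 6/13 × 5/12 × 4/11 = 960/24024 = 40/1001.
There are C(4,1) = 4 such orderings, each equally likely, so P = 4 × 40/1001 = 160/1001.

160/1001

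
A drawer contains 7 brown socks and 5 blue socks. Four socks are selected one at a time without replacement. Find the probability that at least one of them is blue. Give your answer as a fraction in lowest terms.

92/99

P(no blue) = 7/12 × 6/11 × 5/10 × 4/9 = 840/11880 = 7/99.
P(at least one) = 1 − 7/99 = 92/99.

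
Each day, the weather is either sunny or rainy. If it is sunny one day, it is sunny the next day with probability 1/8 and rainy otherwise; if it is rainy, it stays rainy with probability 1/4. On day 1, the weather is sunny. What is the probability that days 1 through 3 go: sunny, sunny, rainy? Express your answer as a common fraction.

7/64

Day 1 is given. For each transition, use the conditional probability from the current state:
P(sunny | sunny) = 1/8; P(rainy | sunny) = 7/8.
P = 1/8 × 7/8 = 7/64.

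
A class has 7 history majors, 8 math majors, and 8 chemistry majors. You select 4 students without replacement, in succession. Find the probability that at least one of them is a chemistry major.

P(no chemistry majors) = 15/23 × 14/22 × 13/21 × 12/20 = 32760/212520 = 39/253.
P(at least one) = 1 − 39/253 = 214/253.

214/253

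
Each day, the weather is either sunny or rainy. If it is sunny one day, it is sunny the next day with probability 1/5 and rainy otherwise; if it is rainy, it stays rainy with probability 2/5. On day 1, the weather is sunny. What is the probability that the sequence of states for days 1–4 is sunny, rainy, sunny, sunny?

Day 1 is given. For each transition, use the conditional probability from the current state:
P(rainy | sunny) = 4/5; P(sunny | rainy) = 3/5; P(sunny | sunny) = 1/5.
P = 4/5 × 3/5 × 1/5 = 12/125.

12/125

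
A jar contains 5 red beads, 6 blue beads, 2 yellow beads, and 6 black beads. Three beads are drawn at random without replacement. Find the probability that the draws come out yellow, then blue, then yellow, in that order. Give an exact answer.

Chain rule:
P = 2/19 × 6/18 × 1/17 = 12/5814 = 2/969.

2/969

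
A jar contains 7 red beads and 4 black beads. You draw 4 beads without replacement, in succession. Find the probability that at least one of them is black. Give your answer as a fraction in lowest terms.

P(no black) = 7/11 × 6/10 × 5/9 × 4/8 = 840/7920 = 7/66.
P(at least one) = 1 − 7/66 = 59/66.

59/66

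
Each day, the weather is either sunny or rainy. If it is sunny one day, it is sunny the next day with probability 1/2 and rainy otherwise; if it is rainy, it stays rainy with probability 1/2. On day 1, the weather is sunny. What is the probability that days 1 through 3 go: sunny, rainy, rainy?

Day 1 is given. For each transition, use the conditional probability from the current state:
P(rainy | sunny) = 1/2; P(rainy | rainy) = 1/2.
P = 1/2 × 1/2 = 1/4.

1/4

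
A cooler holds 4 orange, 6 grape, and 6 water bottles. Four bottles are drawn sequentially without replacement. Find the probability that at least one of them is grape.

P(no grape) = 10/16 × 9/15 × 8/14 × 7/13 = 5040/43680 = 3/26.
P(at least one) = 1 − 3/26 = 23/26.

23/26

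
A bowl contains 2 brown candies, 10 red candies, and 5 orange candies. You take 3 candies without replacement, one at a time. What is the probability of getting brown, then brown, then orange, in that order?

1/408

Multiply the probability of each draw given the previous ones:
P = 2/17 × 1/16 × 5/15 = 10/4080 = 1/408.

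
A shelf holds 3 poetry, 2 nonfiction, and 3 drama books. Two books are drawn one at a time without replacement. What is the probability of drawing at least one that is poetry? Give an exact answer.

P(no poetry) = 5/8 × 4/7 = 20/56 = 5/14.
P(at least one) = 1 − 5/14 = 9/14.

9/14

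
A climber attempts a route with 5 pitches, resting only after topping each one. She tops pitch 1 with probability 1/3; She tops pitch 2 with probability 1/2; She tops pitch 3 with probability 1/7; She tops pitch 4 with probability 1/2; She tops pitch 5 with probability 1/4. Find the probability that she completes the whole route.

1/336

Each stage is reached only if all earlier stages succeed, so
P = 1/3 × 1/2 × 1/7 × 1/2 × 1/4 = 1/336.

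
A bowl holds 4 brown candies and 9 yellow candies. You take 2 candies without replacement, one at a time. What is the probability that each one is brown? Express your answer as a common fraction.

P(every draw is brown) = 4/13 × 3/12 = 12/156 = 1/13.

1/13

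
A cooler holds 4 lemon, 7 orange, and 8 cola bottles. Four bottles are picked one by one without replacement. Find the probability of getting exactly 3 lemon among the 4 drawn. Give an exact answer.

One ordering (lemon drawn first) has probability 4/19 × 3/18 × 2/17 × 15/16 = 360/93024 = 5/1292.
There are C(4,3) = 4 such orderings, each equally likely, so P = 4 × 5/1292 = 5/323.

5/323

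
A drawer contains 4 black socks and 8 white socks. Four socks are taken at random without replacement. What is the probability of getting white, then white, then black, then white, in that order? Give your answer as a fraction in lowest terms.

56/495

Chain rule:
P = 8/12 × 7/11 × 4/10 × 6/9 = 1344/11880 = 56/495.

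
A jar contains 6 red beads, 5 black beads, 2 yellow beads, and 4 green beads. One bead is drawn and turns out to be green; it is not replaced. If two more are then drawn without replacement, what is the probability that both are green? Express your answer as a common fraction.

1/40

After the first draw, 3 of the remaining 16 beads are green.
P = 3/16 × 2/15 = 6/240 = 1/40.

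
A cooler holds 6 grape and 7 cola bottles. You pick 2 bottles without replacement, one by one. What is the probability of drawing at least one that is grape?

P(no grape) = 7/13 × 6/12 = 42/156 = 7/26.
P(at least one) = 1 − 7/26 = 19/26.

19/26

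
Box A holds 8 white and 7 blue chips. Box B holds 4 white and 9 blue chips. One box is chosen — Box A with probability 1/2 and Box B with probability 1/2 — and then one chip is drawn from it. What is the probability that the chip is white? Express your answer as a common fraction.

82/195

From Box A: P(white) = 8/15.
From Box B: P(white) = 4/13.
Total probability = (1/2)(8/15) + (1/2)(4/13) = 82/195.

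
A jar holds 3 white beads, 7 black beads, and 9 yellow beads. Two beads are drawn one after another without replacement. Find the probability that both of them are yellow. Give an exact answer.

P = 9/19 × 8/18 = 72/342 = 4/19.

4/19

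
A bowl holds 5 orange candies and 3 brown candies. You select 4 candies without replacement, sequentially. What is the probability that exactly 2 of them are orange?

One ordering (orange drawn first) has probability 5/8 × 4/7 × 3/6 × 2/5 = 120/1680 = 1/14.
There are C(4,2) = 6 such orderings, each equally likely, so P = 6 × 1/14 = 3/7.

3/7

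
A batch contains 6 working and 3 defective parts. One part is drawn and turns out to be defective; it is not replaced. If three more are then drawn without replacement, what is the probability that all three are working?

5/14

After the first draw, 6 of the remaining 8 parts are working.
P = 6/8 × 5/7 × 4/6 = 120/336 = 5/14.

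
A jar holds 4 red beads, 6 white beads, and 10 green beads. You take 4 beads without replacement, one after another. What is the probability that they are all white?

P(all white) = 6/20 × 5/19 × 4/18 × 3/17 = 360/116280 = 1/323.

1/323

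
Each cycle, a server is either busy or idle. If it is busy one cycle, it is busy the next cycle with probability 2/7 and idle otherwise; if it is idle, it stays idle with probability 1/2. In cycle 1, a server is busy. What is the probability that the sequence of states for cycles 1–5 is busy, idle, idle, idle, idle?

5/56

Cycle 1 is given. For each transition, use the conditional probability from the current state:
P(idle | busy) = 5/7; P(idle | idle) = 1/2; P(idle | idle) = 1/2; P(idle | idle) = 1/2.
P = 5/7 × 1/2 × 1/2 × 1/2 = 5/56.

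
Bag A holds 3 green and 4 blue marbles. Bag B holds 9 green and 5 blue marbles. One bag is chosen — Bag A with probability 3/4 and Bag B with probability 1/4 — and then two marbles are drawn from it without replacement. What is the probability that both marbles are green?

From Bag A: P(both green) = (3/7)(2/6) = 1/7.
From Bag B: P(both green) = (9/14)(8/13) = 36/91.
Total probability = (3/4)(1/7) + (1/4)(36/91) = 75/364.

75/364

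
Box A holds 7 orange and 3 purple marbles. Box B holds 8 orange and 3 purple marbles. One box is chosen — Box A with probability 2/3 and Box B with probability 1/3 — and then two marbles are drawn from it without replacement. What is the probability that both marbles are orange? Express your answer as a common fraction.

238/495

From Box A: P(both orange) = (7/10)(6/9) = 7/15.
From Box B: P(both orange) = (8/11)(7/10) = 28/55.
Total probability = (2/3)(7/15) + (1/3)(28/55) = 238/495.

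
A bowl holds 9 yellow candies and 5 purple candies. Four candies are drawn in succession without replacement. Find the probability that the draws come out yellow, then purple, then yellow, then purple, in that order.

Multiply the probability of each draw given the previous ones:
P = 9/14 × 5/13 × 8/12 × 4/11 = 1440/24024 = 60/1001.

60/1001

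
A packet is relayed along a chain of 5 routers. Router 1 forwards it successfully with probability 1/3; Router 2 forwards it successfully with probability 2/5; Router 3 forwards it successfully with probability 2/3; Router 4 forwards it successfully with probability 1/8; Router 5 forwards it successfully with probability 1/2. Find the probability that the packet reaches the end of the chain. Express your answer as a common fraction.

1/180

The events are sequential, so multiply the conditional probabilities:
P = 1/3 × 2/5 × 2/3 × 1/8 × 1/2 = 4/720 = 1/180.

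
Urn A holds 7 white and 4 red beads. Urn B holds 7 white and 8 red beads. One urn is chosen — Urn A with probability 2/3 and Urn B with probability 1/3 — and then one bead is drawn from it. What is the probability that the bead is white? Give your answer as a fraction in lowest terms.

From Urn A: P(white) = 7/11.
From Urn B: P(white) = 7/15.
Total probability = (2/3)(7/11) + (1/3)(7/15) = 287/495.

287/495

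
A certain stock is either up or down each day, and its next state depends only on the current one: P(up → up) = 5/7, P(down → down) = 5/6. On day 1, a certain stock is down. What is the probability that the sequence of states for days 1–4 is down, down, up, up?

Day 1 is given. For each transition, use the conditional probability from the current state:
P(down | down) = 5/6; P(up | down) = 1/6; P(up | up) = 5/7.
P = 5/6 × 1/6 × 5/7 = 25/252.

25/252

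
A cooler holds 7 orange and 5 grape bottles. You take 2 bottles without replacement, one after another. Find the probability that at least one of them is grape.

P(no grape) = 7/12 × 6/11 = 42/132 = 7/22.
P(at least one) = 1 − 7/22 = 15/22.

15/22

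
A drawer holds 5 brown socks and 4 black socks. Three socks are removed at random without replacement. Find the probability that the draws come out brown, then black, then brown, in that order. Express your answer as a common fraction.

10/63

Chain rule:
P = 5/9 × 4/8 × 4/7 = 80/504 = 10/63.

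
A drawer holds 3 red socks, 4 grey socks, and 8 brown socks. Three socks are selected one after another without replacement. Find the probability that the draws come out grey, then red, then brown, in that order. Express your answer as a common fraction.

Multiply the probability of each draw given the previous ones:
P = 4/15 × 3/14 × 8/13 = 96/2730 = 16/455.

16/455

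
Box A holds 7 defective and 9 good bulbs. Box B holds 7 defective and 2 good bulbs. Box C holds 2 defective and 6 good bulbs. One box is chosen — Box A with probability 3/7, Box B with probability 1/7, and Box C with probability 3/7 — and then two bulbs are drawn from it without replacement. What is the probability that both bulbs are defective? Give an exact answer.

From Box A: P(both defective) = (7/16)(6/15) = 7/40.
From Box B: P(both defective) = (7/9)(6/8) = 7/12.
From Box C: P(both defective) = (2/8)(1/7) = 1/28.
Total probability = (3/7)(7/40) + (1/7)(7/12) + (3/7)(1/28) = 1021/5880.

1021/5880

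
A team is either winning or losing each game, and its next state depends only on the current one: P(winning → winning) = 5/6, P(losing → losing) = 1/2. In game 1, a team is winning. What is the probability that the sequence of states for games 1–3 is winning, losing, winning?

1/12

Game 1 is given. For each transition, use the conditional probability from the current state:
P(losing | winning) = 1/6; P(winning | losing) = 1/2.
P = 1/6 × 1/2 = 1/12.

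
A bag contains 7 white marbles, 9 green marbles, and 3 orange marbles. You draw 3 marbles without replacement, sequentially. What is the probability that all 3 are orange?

P(every draw is orange) = 3/19 × 2/18 × 1/17 = 6/5814 = 1/969.

1/969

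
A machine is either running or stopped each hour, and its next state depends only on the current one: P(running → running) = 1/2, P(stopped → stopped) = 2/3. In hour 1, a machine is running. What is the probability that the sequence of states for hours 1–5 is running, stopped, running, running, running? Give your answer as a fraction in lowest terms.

1/24

Hour 1 is given. For each transition, use the conditional probability from the current state:
P(stopped | running) = 1/2; P(running | stopped) = 1/3; P(running | running) = 1/2; P(running | running) = 1/2.
P = 1/2 × 1/3 × 1/2 × 1/2 = 1/24.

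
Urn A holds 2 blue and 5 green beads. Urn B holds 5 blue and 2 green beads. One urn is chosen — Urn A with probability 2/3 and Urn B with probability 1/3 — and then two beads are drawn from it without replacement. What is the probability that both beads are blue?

4/21

From Urn A: P(both blue) = (2/7)(1/6) = 1/21.
From Urn B: P(both blue) = (5/7)(4/6) = 10/21.
Total probability = (2/3)(1/21) + (1/3)(10/21) = 4/21.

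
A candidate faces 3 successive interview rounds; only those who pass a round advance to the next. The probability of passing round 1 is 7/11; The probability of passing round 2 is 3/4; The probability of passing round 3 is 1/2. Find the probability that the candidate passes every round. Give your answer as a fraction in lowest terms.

The events are sequential, so multiply the conditional probabilities:
P = 7/11 × 3/4 × 1/2 = 21/88.

21/88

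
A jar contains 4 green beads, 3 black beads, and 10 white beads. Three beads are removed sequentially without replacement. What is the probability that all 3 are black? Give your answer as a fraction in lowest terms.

1/680

P(all black) = 3/17 × 2/16 × 1/15 = 6/4080 = 1/680.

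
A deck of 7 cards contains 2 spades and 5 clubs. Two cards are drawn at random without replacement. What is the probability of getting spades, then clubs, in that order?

5/21

Each draw changes the counts, so multiply the conditional probabilities along the sequence:
P = 2/7 × 5/6 = 10/42 = 5/21.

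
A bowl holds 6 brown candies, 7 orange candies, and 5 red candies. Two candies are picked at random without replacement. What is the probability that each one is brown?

5/51

P = 6/18 × 5/17 = 30/306 = 5/51.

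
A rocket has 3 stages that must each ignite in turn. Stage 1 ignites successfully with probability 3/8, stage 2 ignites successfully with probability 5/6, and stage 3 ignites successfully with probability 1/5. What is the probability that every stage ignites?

Each stage is reached only if all earlier stages succeed, so
P = 3/8 × 5/6 × 1/5 = 15/240 = 1/16.

1/16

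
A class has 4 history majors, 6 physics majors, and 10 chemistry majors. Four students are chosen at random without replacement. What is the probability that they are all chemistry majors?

P(every draw is a chemistry major) = 10/20 × 9/19 × 8/18 × 7/17 = 5040/116280 = 14/323.

14/323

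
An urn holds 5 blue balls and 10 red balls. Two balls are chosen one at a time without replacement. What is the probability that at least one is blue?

4/7

P(no blue) = 10/15 × 9/14 = 90/210 = 3/7.
P(at least one) = 1 − 3/7 = 4/7.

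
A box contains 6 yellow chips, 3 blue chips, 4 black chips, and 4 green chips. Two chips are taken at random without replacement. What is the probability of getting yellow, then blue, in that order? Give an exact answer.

9/136

Multiply the probability of each draw given the previous ones:
P = 6/17 × 3/16 = 18/272 = 9/136.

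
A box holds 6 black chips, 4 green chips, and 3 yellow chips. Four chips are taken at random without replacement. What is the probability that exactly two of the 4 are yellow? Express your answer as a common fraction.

27/143

One ordering (yellow drawn first) has probability 3/13 × 2/12 × 10/11 × 9/10 = 540/17160 = 9/286.
There are C(4,2) = 6 such orderings, each equally likely, so P = 6 × 9/286 = 27/143.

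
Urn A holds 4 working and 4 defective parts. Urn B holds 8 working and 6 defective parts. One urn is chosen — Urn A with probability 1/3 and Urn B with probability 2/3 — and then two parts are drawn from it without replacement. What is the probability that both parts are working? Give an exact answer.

From Urn A: P(both working) = (4/8)(3/7) = 3/14.
From Urn B: P(both working) = (8/14)(7/13) = 4/13.
Total probability = (1/3)(3/14) + (2/3)(4/13) = 151/546.

151/546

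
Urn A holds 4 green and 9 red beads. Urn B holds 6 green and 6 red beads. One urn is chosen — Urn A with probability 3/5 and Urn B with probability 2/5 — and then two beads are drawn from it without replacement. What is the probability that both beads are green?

98/715

From Urn A: P(both green) = (4/13)(3/12) = 1/13.
From Urn B: P(both green) = (6/12)(5/11) = 5/22.
Total probability = (3/5)(1/13) + (2/5)(5/22) = 98/715.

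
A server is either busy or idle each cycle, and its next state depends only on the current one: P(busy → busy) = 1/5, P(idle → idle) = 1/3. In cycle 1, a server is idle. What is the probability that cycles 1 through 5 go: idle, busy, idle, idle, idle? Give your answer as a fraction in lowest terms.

Cycle 1 is given. For each transition, use the conditional probability from the current state:
P(busy | idle) = 2/3; P(idle | busy) = 4/5; P(idle | idle) = 1/3; P(idle | idle) = 1/3.
P = 2/3 × 4/5 × 1/3 × 1/3 = 8/135.

8/135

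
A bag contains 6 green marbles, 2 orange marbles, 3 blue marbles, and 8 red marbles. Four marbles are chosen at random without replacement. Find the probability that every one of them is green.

5/1292

P(all green) = 6/19 × 5/18 × 4/17 × 3/16 = 360/93024 = 5/1292.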